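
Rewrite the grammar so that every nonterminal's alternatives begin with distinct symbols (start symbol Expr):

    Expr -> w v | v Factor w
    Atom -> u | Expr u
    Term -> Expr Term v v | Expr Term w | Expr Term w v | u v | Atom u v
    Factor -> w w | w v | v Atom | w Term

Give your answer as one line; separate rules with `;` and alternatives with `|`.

Term has alternatives sharing prefix 'Expr Term': factor to Term → Expr Term Term1 with Term1 → v v | w | w v.
Factor has alternatives sharing prefix 'w': factor to Factor → w Factor1 with Factor1 → w | v | Term.
Term1 has alternatives sharing prefix 'w': factor to Term1 → w Term11 with Term11 → ε | v.

Expr -> w v | v Factor w; Atom -> u | Expr u; Term -> u v | Atom u v | Expr Term Term1; Factor -> v Atom | w Factor1; Term1 -> v v | w Term11; Factor1 -> w | v | Term; Term11 -> ε | v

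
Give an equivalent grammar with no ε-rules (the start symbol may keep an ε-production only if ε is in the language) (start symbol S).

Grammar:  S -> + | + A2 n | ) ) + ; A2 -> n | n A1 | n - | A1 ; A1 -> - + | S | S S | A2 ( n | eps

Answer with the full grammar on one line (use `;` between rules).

S -> + | + A2 n | + n | ) ) +; A2 -> n | n A1 | n - | A1; A1 -> - + | S | S S | A2 ( n | ( n

Nullable nonterminals: {A1, A2}.
ε ∉ L(G), so no ε-production is kept.
Add the nullable-subset variants: S → + A2 n gives + A2 n | + n. A1 → A2 ( n gives A2 ( n | ( n.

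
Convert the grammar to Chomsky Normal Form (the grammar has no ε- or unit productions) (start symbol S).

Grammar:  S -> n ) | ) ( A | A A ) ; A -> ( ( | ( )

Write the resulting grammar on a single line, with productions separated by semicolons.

Introduce a nonterminal for each terminal appearing in a rule of length ≥ 2: X1 → n, X2 → ), X3 → (.
Binarize each right-hand side of length ≥ 3 by chaining fresh nonterminals (Y1, Y2, …): affected rules were S → X2 X3 A; S → A A X2.

S -> X1 X2 | X2 Y1 | A Y2; A -> X3 X3 | X3 X2; X1 -> n; X2 -> ); X3 -> (; Y1 -> X3 A; Y2 -> A X2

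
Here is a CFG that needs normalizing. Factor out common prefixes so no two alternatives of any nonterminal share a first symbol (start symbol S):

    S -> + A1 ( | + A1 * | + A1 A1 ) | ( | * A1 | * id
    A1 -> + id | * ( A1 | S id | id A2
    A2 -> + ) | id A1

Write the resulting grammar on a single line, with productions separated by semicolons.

S -> ( | + A1 S' | * S''; A1 -> + id | * ( A1 | S id | id A2; A2 -> + ) | id A1; S' -> ( | * | A1 ); S'' -> A1 | id

S has alternatives sharing prefix '+ A1': factor to S → + A1 S' with S' → ( | * | A1 ).
S has alternatives sharing prefix '*': factor to S → * S'' with S'' → A1 | id.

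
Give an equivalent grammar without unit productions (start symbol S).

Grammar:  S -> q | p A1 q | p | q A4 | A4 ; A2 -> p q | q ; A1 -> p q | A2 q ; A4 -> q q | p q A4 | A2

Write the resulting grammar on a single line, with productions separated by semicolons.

Unit pairs: A4 ⇒* {A2}; S ⇒* {A2, A4}.
For each unit pair (A, B), copy every non-unit production of B to A, then drop all unit productions.

S -> q q | p q A4 | p q | q | p A1 q | p | q A4; A2 -> p q | q; A1 -> p q | A2 q; A4 -> q q | p q A4 | p q | q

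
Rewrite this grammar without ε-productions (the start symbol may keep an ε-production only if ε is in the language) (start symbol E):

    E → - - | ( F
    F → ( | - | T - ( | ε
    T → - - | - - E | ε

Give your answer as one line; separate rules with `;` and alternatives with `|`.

E → - - | ( F | (; F → ( | - | T - ( | - (; T → - - | - - E

Nullable set = {F, T}.
ε ∉ L(G), so no ε-production is kept.
For each production, add variants omitting each subset of nullable occurrences: E → ( F gives ( F | (. F → T - ( gives T - ( | - (.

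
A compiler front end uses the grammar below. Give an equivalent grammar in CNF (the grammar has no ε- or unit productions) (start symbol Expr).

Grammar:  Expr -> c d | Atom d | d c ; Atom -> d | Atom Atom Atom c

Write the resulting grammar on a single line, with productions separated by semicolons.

Introduce a nonterminal for each terminal appearing in a rule of length ≥ 2: X1 → c, X2 → d.
Binarize each right-hand side of length ≥ 3 by chaining fresh nonterminals (Y1, Y2, …): affected rules were Atom → Atom Atom Atom X1.

Expr -> X1 X2 | Atom X2 | X2 X1; Atom -> d | Atom Y1; X1 -> c; X2 -> d; Y1 -> Atom Y2; Y2 -> Atom X1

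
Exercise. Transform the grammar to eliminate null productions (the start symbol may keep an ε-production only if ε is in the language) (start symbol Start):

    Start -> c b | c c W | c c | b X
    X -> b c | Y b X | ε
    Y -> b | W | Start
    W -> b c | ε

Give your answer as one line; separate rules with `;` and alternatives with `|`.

Start -> c b | c c W | c c | b X | b; X -> b c | Y b X | Y b | b X | b; Y -> b | W | Start; W -> b c

Nullable set = {W, X, Y}.
ε ∉ L(G), so no ε-production is kept.
Add the nullable-subset variants: Start → c c W gives c c W | c c. Start → b X gives b X | b. X → Y b X gives Y b X | Y b | b X | b.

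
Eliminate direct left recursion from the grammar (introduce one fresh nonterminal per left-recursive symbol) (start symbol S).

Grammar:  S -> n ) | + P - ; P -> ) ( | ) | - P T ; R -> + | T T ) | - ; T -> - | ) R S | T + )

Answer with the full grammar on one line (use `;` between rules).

Left recursion appears on T.
For T: α = {+ )}, β = {-, ) R S}. Rewrite as T → β T' and T' → α T' | ε.

S -> n ) | + P -; P -> ) ( | ) | - P T; R -> + | T T ) | -; T -> - T' | ) R S T'; T' -> + ) T' | ε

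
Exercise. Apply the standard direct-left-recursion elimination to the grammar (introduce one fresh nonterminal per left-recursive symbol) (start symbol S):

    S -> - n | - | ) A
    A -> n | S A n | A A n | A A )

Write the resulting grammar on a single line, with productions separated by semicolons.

S -> - n | - | ) A; A -> n A' | S A n A'; A' -> A n A' | A ) A' | epsilon

A is directly left-recursive.
For A: α = {A n, A )}, β = {n, S A n}. Rewrite as A → β A' and A' → α A' | ε.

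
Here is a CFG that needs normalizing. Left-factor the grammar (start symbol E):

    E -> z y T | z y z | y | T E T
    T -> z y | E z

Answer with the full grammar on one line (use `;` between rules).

E has alternatives sharing prefix 'z y': factor to E → z y E' with E' → T | z.

E -> y | T E T | z y E'; T -> z y | E z; E' -> T | z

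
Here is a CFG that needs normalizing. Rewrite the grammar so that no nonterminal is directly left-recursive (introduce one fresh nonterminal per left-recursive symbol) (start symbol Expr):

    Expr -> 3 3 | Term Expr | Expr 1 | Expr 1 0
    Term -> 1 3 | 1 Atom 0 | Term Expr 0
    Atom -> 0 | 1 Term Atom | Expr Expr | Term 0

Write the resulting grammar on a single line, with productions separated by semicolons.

Left recursion appears on Expr, Term.
For Expr: α = {1, 1 0}, β = {3 3, Term Expr}. Rewrite as Expr → β Expr1 and Expr1 → α Expr1 | ε.
For Term: α = {Expr 0}, β = {1 3, 1 Atom 0}. Rewrite as Term → β Term1 and Term1 → α Term1 | ε.

Expr -> 3 3 Expr1 | Term Expr Expr1; Term -> 1 3 Term1 | 1 Atom 0 Term1; Atom -> 0 | 1 Term Atom | Expr Expr | Term 0; Expr1 -> 1 Expr1 | 1 0 Expr1 | epsilon; Term1 -> Expr 0 Term1 | epsilon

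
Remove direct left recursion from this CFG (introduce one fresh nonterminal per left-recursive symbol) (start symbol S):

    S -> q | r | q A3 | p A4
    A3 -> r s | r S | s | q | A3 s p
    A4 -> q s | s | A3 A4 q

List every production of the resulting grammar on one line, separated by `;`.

Directly left-recursive nonterminal: A3.
For A3: α = {s p}, β = {r s, r S, s, q}. Rewrite as A3 → β A3' and A3' → α A3' | ε.

S -> q | r | q A3 | p A4; A3 -> r s A3' | r S A3' | s A3' | q A3'; A4 -> q s | s | A3 A4 q; A3' -> s p A3' | eps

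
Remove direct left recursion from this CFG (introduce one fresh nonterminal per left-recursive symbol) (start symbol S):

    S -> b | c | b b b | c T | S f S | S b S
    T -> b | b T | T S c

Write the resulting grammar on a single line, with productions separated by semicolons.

S -> b S' | c S' | b b b S' | c T S'; T -> b T' | b T T'; S' -> f S S' | b S S' | ε; T' -> S c T' | ε

S, T are directly left-recursive.
For S: α = {f S, b S}, β = {b, c, b b b, c T}. Rewrite as S → β S' and S' → α S' | ε.
For T: α = {S c}, β = {b, b T}. Rewrite as T → β T' and T' → α T' | ε.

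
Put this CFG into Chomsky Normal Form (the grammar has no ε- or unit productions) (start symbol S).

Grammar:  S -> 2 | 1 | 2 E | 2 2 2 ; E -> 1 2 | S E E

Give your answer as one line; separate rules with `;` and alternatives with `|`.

S -> 2 | 1 | X1 E | X1 Y1; E -> X2 X1 | S Y2; X1 -> 2; X2 -> 1; Y1 -> X1 X1; Y2 -> E E

Introduce a nonterminal for each terminal appearing in a rule of length ≥ 2: X1 → 2, X2 → 1.
Binarize each right-hand side of length ≥ 3 by chaining fresh nonterminals (Y1, Y2, …): affected rules were S → X1 X1 X1; E → S E E.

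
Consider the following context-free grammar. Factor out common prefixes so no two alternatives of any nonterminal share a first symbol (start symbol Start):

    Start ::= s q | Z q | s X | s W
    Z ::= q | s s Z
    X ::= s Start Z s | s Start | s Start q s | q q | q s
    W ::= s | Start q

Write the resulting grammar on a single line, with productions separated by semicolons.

Start has alternatives sharing prefix 's': factor to Start → s Start1 with Start1 → q | X | W.
X has alternatives sharing prefix 's Start': factor to X → s Start X1 with X1 → Z s | ε | q s.
X has alternatives sharing prefix 'q': factor to X → q X2 with X2 → q | s.

Start ::= Z q | s Start1; Z ::= q | s s Z; X ::= s Start X1 | q X2; W ::= s | Start q; Start1 ::= q | X | W; X1 ::= Z s | ε | q s; X2 ::= q | s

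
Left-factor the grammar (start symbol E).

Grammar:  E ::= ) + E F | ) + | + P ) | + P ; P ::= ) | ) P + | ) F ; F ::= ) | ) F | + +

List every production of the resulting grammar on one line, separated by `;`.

E has alternatives sharing prefix ') +': factor to E → ) + E' with E' → E F | ε.
E has alternatives sharing prefix '+ P': factor to E → + P E'' with E'' → ) | ε.
P has alternatives sharing prefix ')': factor to P → ) P' with P' → ε | P + | F.
F has alternatives sharing prefix ')': factor to F → ) F' with F' → ε | F.

E ::= ) + E' | + P E''; P ::= ) P'; F ::= + + | ) F'; E' ::= E F | ε; E'' ::= ) | ε; P' ::= ε | P + | F; F' ::= ε | F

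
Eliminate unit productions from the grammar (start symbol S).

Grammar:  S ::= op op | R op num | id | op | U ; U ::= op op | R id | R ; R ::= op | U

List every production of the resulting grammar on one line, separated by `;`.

S ::= op op | R id | R op num | id | op; U ::= op op | R id | op; R ::= op op | R id | op

Unit pairs: R ⇒* {U}; S ⇒* {R, U}; U ⇒* {R}.
For every A with A ⇒* B via unit rules, add B's non-unit alternatives to A; then delete every rule of the form X → Y.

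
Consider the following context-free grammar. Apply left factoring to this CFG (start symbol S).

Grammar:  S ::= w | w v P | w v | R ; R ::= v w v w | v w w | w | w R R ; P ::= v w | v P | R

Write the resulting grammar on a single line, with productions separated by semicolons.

S ::= R | w S'; R ::= v w R' | w R''; P ::= R | v P'; S' ::= ε | v S''; R' ::= v w | w; R'' ::= ε | R R; P' ::= w | P; S'' ::= P | ε

S has alternatives sharing prefix 'w': factor to S → w S' with S' → ε | v P | v.
R has alternatives sharing prefix 'v w': factor to R → v w R' with R' → v w | w.
R has alternatives sharing prefix 'w': factor to R → w R'' with R'' → ε | R R.
P has alternatives sharing prefix 'v': factor to P → v P' with P' → w | P.
S' has alternatives sharing prefix 'v': factor to S' → v S'' with S'' → P | ε.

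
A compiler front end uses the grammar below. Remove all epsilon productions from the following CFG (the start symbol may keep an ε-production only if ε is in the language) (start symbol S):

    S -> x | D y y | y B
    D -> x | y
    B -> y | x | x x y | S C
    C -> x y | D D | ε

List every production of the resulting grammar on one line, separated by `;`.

The nullable symbols are {C}.
ε ∉ L(G), so no ε-production is kept.
Expand every rule over subsets of its nullable positions: B → S C gives S C | S.

S -> x | D y y | y B; D -> x | y; B -> y | x | x x y | S C | S; C -> x y | D D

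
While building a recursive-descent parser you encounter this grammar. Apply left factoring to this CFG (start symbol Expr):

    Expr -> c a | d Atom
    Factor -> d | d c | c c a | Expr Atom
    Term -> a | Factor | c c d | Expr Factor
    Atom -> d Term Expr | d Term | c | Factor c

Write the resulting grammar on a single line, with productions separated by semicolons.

Expr -> c a | d Atom; Factor -> c c a | Expr Atom | d Factor1; Term -> a | Factor | c c d | Expr Factor; Atom -> c | Factor c | d Term Atom1; Factor1 -> ε | c; Atom1 -> Expr | ε

Factor has alternatives sharing prefix 'd': factor to Factor → d Factor1 with Factor1 → ε | c.
Atom has alternatives sharing prefix 'd Term': factor to Atom → d Term Atom1 with Atom1 → Expr | ε.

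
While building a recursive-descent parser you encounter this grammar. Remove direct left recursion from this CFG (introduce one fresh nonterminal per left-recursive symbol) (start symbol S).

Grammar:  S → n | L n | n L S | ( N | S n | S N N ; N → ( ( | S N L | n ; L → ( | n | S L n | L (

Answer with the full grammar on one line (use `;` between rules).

S → n S' | L n S' | n L S S' | ( N S'; N → ( ( | S N L | n; L → ( L' | n L' | S L n L'; S' → n S' | N N S' | ε; L' → ( L' | ε

S, L are directly left-recursive.
For S: α = {n, N N}, β = {n, L n, n L S, ( N}. Rewrite as S → β S' and S' → α S' | ε.
For L: α = {(}, β = {(, n, S L n}. Rewrite as L → β L' and L' → α L' | ε.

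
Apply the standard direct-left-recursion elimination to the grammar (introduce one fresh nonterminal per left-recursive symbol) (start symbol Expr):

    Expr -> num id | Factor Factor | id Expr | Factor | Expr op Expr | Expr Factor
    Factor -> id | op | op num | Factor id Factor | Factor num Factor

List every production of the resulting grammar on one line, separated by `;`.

Expr -> num id Expr1 | Factor Factor Expr1 | id Expr Expr1 | Factor Expr1; Factor -> id Factor1 | op Factor1 | op num Factor1; Expr1 -> op Expr Expr1 | Factor Expr1 | epsilon; Factor1 -> id Factor Factor1 | num Factor Factor1 | epsilon

Directly left-recursive nonterminals: Expr, Factor.
For Expr: α = {op Expr, Factor}, β = {num id, Factor Factor, id Expr, Factor}. Rewrite as Expr → β Expr1 and Expr1 → α Expr1 | ε.
For Factor: α = {id Factor, num Factor}, β = {id, op, op num}. Rewrite as Factor → β Factor1 and Factor1 → α Factor1 | ε.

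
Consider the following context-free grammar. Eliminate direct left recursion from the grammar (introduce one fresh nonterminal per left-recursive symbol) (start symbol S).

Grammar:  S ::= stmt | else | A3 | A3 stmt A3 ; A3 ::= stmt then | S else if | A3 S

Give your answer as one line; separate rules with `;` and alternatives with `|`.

S ::= stmt | else | A3 | A3 stmt A3; A3 ::= stmt then A3' | S else if A3'; A3' ::= S A3' | epsilon

Directly left-recursive nonterminal: A3.
For A3: α = {S}, β = {stmt then, S else if}. Rewrite as A3 → β A3' and A3' → α A3' | ε.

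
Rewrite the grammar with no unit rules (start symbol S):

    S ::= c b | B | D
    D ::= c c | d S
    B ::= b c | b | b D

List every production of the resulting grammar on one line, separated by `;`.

Unit pairs: S ⇒* {B, D}.
For every A with A ⇒* B via unit rules, add B's non-unit alternatives to A; then delete every rule of the form X → Y.

S ::= b c | b | b D | c c | d S | c b; D ::= c c | d S; B ::= b c | b | b D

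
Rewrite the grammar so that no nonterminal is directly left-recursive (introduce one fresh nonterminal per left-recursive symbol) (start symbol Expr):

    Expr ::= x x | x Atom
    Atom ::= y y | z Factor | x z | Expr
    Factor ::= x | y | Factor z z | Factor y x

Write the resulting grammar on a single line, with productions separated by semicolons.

Expr ::= x x | x Atom; Atom ::= y y | z Factor | x z | Expr; Factor ::= x Factor1 | y Factor1; Factor1 ::= z z Factor1 | y x Factor1 | ε

Factor is directly left-recursive.
For Factor: α = {z z, y x}, β = {x, y}. Rewrite as Factor → β Factor1 and Factor1 → α Factor1 | ε.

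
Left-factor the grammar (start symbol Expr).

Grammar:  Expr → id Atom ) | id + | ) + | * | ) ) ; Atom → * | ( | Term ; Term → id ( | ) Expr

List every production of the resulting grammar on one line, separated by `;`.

Expr → * | id Expr1 | ) Expr2; Atom → * | ( | Term; Term → id ( | ) Expr; Expr1 → Atom ) | +; Expr2 → + | )

Expr has alternatives sharing prefix 'id': factor to Expr → id Expr1 with Expr1 → Atom ) | +.
Expr has alternatives sharing prefix ')': factor to Expr → ) Expr2 with Expr2 → + | ).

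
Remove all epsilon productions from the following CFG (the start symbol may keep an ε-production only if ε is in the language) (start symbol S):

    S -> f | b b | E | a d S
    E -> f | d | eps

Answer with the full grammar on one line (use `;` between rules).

S -> f | b b | E | a d S | a d | ε; E -> f | d

Nullable set = {E, S}.
ε ∈ L(G) since S is nullable, so keep S → ε.
For each production, add variants omitting each subset of nullable occurrences: S → a d S gives a d S | a d.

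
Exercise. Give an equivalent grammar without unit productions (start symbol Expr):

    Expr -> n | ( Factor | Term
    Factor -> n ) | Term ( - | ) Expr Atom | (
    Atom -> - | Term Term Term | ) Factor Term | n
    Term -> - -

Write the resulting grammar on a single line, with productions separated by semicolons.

Unit pairs: Expr ⇒* {Term}.
For every A with A ⇒* B via unit rules, add B's non-unit alternatives to A; then delete every rule of the form X → Y.

Expr -> - - | n | ( Factor; Factor -> n ) | Term ( - | ) Expr Atom | (; Atom -> - | Term Term Term | ) Factor Term | n; Term -> - -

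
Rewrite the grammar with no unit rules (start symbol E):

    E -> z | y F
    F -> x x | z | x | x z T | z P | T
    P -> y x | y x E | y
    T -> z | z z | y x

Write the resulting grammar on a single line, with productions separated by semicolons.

Unit pairs: F ⇒* {T}.
For each unit pair (A, B), copy every non-unit production of B to A, then drop all unit productions.

E -> z | y F; F -> x x | z | x | x z T | z P | z z | y x; P -> y x | y x E | y; T -> z | z z | y x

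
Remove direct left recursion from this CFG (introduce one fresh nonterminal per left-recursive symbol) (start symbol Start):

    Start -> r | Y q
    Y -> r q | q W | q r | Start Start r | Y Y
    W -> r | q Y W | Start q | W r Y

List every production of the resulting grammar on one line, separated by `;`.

Start -> r | Y q; Y -> r q Y1 | q W Y1 | q r Y1 | Start Start r Y1; W -> r W1 | q Y W W1 | Start q W1; Y1 -> Y Y1 | ε; W1 -> r Y W1 | ε

Y, W are directly left-recursive.
For Y: α = {Y}, β = {r q, q W, q r, Start Start r}. Rewrite as Y → β Y1 and Y1 → α Y1 | ε.
For W: α = {r Y}, β = {r, q Y W, Start q}. Rewrite as W → β W1 and W1 → α W1 | ε.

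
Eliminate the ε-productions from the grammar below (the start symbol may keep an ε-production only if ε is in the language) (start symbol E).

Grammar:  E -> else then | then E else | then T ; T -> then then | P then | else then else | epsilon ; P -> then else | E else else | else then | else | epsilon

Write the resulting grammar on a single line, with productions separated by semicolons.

E -> else then | then E else | then T | then; T -> then then | P then | then | else then else; P -> then else | E else else | else then | else

Nullable nonterminals: {P, T}.
ε ∉ L(G), so no ε-production is kept.
Expand every rule over subsets of its nullable positions: E → then T gives then T | then. T → P then gives P then | then.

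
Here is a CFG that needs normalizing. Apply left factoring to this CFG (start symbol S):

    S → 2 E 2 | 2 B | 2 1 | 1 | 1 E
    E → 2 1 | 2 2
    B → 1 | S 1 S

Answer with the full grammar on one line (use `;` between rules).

S has alternatives sharing prefix '2': factor to S → 2 S' with S' → E 2 | B | 1.
S has alternatives sharing prefix '1': factor to S → 1 S'' with S'' → ε | E.
E has alternatives sharing prefix '2': factor to E → 2 E' with E' → 1 | 2.

S → 2 S' | 1 S''; E → 2 E'; B → 1 | S 1 S; S' → E 2 | B | 1; S'' → ε | E; E' → 1 | 2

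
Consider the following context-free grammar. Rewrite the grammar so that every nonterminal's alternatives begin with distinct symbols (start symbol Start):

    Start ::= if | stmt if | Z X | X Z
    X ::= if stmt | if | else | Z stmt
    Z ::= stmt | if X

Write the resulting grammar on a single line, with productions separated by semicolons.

Start ::= if | stmt if | Z X | X Z; X ::= else | Z stmt | if X1; Z ::= stmt | if X; X1 ::= stmt | epsilon

X has alternatives sharing prefix 'if': factor to X → if X1 with X1 → stmt | ε.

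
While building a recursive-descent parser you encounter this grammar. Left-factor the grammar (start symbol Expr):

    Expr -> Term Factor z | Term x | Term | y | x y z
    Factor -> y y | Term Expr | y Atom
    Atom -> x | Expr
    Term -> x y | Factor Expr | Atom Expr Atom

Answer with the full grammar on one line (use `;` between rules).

Expr has alternatives sharing prefix 'Term': factor to Expr → Term Expr1 with Expr1 → Factor z | x | ε.
Factor has alternatives sharing prefix 'y': factor to Factor → y Factor1 with Factor1 → y | Atom.

Expr -> y | x y z | Term Expr1; Factor -> Term Expr | y Factor1; Atom -> x | Expr; Term -> x y | Factor Expr | Atom Expr Atom; Expr1 -> Factor z | x | ε; Factor1 -> y | Atom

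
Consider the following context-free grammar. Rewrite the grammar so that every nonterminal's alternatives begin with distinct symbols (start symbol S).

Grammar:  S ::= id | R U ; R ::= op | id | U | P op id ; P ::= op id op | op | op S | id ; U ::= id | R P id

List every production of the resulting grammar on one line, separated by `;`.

P has alternatives sharing prefix 'op': factor to P → op P' with P' → id op | ε | S.

S ::= id | R U; R ::= op | id | U | P op id; P ::= id | op P'; U ::= id | R P id; P' ::= id op | ε | S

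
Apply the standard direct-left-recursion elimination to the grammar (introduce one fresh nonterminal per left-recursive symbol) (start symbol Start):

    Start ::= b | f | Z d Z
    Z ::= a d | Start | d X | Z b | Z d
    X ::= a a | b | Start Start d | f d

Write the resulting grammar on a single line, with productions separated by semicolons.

Directly left-recursive nonterminal: Z.
For Z: α = {b, d}, β = {a d, Start, d X}. Rewrite as Z → β Z1 and Z1 → α Z1 | ε.

Start ::= b | f | Z d Z; Z ::= a d Z1 | Start Z1 | d X Z1; X ::= a a | b | Start Start d | f d; Z1 ::= b Z1 | d Z1 | ε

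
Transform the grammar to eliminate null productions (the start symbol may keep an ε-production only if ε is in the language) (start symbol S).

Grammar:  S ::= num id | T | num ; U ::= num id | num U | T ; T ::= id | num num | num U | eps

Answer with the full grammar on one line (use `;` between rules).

S ::= num id | T | num | ε; U ::= num id | num U | num | T; T ::= id | num num | num U | num

Nullable set = {S, T, U}.
ε ∈ L(G) since S is nullable, so keep S → ε.
Add the nullable-subset variants: U → num U gives num U | num. T → num U gives num U | num.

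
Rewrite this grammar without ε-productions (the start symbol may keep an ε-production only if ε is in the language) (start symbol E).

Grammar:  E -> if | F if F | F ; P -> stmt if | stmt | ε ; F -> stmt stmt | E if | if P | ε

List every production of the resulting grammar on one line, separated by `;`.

E -> if | F if F | F if | if F | F | ε; P -> stmt if | stmt; F -> stmt stmt | E if | if | if P

Nullable nonterminals: {E, F, P}.
ε ∈ L(G) since E is nullable, so keep E → ε.
Expand every rule over subsets of its nullable positions: E → F if F gives F if F | F if | if F. F → E if gives E if | if.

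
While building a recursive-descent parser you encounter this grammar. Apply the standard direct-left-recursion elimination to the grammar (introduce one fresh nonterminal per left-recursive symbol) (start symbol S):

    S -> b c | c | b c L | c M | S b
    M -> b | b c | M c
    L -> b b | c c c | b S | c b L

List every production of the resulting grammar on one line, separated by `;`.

S -> b c S' | c S' | b c L S' | c M S'; M -> b M' | b c M'; L -> b b | c c c | b S | c b L; S' -> b S' | ε; M' -> c M' | ε

Directly left-recursive nonterminals: S, M.
For S: α = {b}, β = {b c, c, b c L, c M}. Rewrite as S → β S' and S' → α S' | ε.
For M: α = {c}, β = {b, b c}. Rewrite as M → β M' and M' → α M' | ε.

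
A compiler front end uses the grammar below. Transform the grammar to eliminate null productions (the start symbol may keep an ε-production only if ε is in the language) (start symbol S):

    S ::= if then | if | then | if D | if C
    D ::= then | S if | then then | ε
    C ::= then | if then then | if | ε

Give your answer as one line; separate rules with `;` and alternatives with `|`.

Nullable set = {C, D}.
ε ∉ L(G), so no ε-production is kept.

S ::= if then | if | then | if D | if C; D ::= then | S if | then then; C ::= then | if then then | if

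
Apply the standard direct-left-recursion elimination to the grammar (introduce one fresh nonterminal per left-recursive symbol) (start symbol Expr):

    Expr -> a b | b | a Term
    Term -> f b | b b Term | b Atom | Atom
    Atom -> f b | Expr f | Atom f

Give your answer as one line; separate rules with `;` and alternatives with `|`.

Expr -> a b | b | a Term; Term -> f b | b b Term | b Atom | Atom; Atom -> f b Atom1 | Expr f Atom1; Atom1 -> f Atom1 | ε

Left recursion appears on Atom.
For Atom: α = {f}, β = {f b, Expr f}. Rewrite as Atom → β Atom1 and Atom1 → α Atom1 | ε.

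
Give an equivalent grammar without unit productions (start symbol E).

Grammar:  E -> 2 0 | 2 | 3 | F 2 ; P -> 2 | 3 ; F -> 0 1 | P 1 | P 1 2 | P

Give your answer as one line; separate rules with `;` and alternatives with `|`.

E -> 2 0 | 2 | 3 | F 2; P -> 2 | 3; F -> 0 1 | P 1 | P 1 2 | 2 | 3

Unit pairs: F ⇒* {P}.
Replace each nonterminal's rules with the union of the non-unit rules of every nonterminal it unit-derives.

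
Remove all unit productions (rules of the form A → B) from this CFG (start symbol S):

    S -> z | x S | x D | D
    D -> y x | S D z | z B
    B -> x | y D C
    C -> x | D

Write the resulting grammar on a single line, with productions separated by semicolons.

S -> y x | S D z | z B | z | x S | x D; D -> y x | S D z | z B; B -> x | y D C; C -> x | y x | S D z | z B

Unit pairs: C ⇒* {D}; S ⇒* {D}.
Replace each nonterminal's rules with the union of the non-unit rules of every nonterminal it unit-derives.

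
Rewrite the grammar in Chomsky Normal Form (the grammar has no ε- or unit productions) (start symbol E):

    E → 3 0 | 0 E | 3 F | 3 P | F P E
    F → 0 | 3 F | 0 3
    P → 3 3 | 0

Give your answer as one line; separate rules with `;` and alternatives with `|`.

E → X1 X2 | X2 E | X1 F | X1 P | F Y1; F → 0 | X1 F | X2 X1; P → X1 X1 | 0; X1 → 3; X2 → 0; Y1 → P E

Introduce a nonterminal for each terminal appearing in a rule of length ≥ 2: X1 → 3, X2 → 0.
Binarize each right-hand side of length ≥ 3 by chaining fresh nonterminals (Y1, Y2, …): affected rules were E → F P E.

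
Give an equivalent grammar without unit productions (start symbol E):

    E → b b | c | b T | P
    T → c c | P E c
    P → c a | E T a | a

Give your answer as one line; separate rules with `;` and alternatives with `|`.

E → b b | c | b T | c a | E T a | a; T → c c | P E c; P → c a | E T a | a

Unit pairs: E ⇒* {P}.
For every A with A ⇒* B via unit rules, add B's non-unit alternatives to A; then delete every rule of the form X → Y.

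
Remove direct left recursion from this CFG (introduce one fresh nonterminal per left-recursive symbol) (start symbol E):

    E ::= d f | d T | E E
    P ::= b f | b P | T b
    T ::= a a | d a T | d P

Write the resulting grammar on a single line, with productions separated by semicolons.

Directly left-recursive nonterminal: E.
For E: α = {E}, β = {d f, d T}. Rewrite as E → β E' and E' → α E' | ε.

E ::= d f E' | d T E'; P ::= b f | b P | T b; T ::= a a | d a T | d P; E' ::= E E' | eps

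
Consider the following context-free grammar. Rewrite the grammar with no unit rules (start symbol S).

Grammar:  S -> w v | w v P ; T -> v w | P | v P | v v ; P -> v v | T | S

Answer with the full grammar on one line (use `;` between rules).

S -> w v | w v P; T -> w v | w v P | v v | v w | v P; P -> w v | w v P | v v | v w | v P

Unit pairs: P ⇒* {S, T}; T ⇒* {P, S}.
Replace each nonterminal's rules with the union of the non-unit rules of every nonterminal it unit-derives.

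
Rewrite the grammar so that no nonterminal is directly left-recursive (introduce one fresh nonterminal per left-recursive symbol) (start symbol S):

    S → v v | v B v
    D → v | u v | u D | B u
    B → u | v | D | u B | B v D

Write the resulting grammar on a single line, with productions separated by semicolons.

Directly left-recursive nonterminal: B.
For B: α = {v D}, β = {u, v, D, u B}. Rewrite as B → β B' and B' → α B' | ε.

S → v v | v B v; D → v | u v | u D | B u; B → u B' | v B' | D B' | u B B'; B' → v D B' | ε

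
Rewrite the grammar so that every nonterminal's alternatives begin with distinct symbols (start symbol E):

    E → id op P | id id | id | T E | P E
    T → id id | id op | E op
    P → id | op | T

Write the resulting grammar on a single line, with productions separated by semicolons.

E has alternatives sharing prefix 'id': factor to E → id E' with E' → op P | id | ε.
T has alternatives sharing prefix 'id': factor to T → id T' with T' → id | op.

E → T E | P E | id E'; T → E op | id T'; P → id | op | T; E' → op P | id | ε; T' → id | op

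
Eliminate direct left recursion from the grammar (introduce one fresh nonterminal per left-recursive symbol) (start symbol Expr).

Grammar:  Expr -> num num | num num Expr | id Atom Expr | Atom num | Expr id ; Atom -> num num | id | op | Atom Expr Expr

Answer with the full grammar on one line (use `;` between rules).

Expr -> num num Expr1 | num num Expr Expr1 | id Atom Expr Expr1 | Atom num Expr1; Atom -> num num Atom1 | id Atom1 | op Atom1; Expr1 -> id Expr1 | ε; Atom1 -> Expr Expr Atom1 | ε

Directly left-recursive nonterminals: Expr, Atom.
For Expr: α = {id}, β = {num num, num num Expr, id Atom Expr, Atom num}. Rewrite as Expr → β Expr1 and Expr1 → α Expr1 | ε.
For Atom: α = {Expr Expr}, β = {num num, id, op}. Rewrite as Atom → β Atom1 and Atom1 → α Atom1 | ε.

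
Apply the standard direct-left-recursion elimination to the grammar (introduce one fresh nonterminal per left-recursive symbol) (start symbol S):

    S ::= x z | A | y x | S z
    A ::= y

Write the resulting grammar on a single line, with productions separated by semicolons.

S ::= x z S' | A S' | y x S'; A ::= y; S' ::= z S' | ε

S is directly left-recursive.
For S: α = {z}, β = {x z, A, y x}. Rewrite as S → β S' and S' → α S' | ε.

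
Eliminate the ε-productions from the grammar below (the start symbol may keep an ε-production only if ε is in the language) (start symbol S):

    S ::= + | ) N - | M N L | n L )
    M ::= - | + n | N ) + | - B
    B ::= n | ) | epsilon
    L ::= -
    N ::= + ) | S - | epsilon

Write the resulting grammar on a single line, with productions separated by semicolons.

S ::= + | ) N - | ) - | M N L | M L | n L ); M ::= - | + n | N ) + | ) + | - B; B ::= n | ); L ::= -; N ::= + ) | S -

Nullable nonterminals: {B, N}.
ε ∉ L(G), so no ε-production is kept.
Add the nullable-subset variants: S → ) N - gives ) N - | ) -. S → M N L gives M N L | M L. M → N ) + gives N ) + | ) +.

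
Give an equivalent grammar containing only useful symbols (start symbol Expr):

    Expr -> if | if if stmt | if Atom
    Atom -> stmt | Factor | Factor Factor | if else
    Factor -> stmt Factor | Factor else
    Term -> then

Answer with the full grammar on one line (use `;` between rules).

Generating nonterminals: {Atom, Expr, Term}.
Reachable from Expr after that: {Atom, Expr}.
Removed useless symbols: {Factor, Term} and every production mentioning them.

Expr -> if | if if stmt | if Atom; Atom -> stmt | if else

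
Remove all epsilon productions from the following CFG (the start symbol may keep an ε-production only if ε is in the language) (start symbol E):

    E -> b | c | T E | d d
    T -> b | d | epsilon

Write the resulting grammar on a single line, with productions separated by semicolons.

The nullable symbols are {T}.
ε ∉ L(G), so no ε-production is kept.

E -> b | c | T E | d d; T -> b | d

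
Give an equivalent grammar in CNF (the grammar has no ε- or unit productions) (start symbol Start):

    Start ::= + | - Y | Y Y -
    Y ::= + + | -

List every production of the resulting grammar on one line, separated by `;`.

Introduce a nonterminal for each terminal appearing in a rule of length ≥ 2: X1 → -, X2 → +.
Binarize each right-hand side of length ≥ 3 by chaining fresh nonterminals (Y1, Y2, …): affected rules were Start → Y Y X1.

Start ::= + | X1 Y | Y Y1; Y ::= X2 X2 | -; X1 ::= -; X2 ::= +; Y1 ::= Y X1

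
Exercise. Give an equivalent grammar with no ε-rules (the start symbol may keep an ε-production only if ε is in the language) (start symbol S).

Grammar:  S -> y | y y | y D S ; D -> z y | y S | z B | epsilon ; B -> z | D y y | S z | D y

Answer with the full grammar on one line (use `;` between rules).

The nullable symbols are {D}.
ε ∉ L(G), so no ε-production is kept.
Expand every rule over subsets of its nullable positions: S → y D S gives y D S | y S. B → D y y gives D y y | y y. B → D y gives D y | y.

S -> y | y y | y D S | y S; D -> z y | y S | z B; B -> z | D y y | y y | S z | D y | y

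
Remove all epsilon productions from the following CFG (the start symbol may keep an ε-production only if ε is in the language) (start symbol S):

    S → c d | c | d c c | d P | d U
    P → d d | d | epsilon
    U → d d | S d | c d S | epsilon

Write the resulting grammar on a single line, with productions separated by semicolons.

S → c d | c | d c c | d P | d | d U; P → d d | d; U → d d | S d | c d S

Nullable nonterminals: {P, U}.
ε ∉ L(G), so no ε-production is kept.
Add the nullable-subset variants: S → d P gives d P | d.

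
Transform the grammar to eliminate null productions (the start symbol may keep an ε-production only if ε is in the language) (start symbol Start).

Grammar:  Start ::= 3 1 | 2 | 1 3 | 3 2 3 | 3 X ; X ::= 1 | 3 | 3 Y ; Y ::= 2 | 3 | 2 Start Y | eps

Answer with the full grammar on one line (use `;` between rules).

Start ::= 3 1 | 2 | 1 3 | 3 2 3 | 3 X; X ::= 1 | 3 | 3 Y; Y ::= 2 | 3 | 2 Start Y | 2 Start

Nullable nonterminals: {Y}.
ε ∉ L(G), so no ε-production is kept.
Add the nullable-subset variants: Y → 2 Start Y gives 2 Start Y | 2 Start.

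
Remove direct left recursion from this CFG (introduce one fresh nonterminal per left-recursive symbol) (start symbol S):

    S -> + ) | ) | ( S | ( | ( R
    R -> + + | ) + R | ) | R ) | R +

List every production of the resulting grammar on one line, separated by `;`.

S -> + ) | ) | ( S | ( | ( R; R -> + + R' | ) + R R' | ) R'; R' -> ) R' | + R' | ε

Left recursion appears on R.
For R: α = {), +}, β = {+ +, ) + R, )}. Rewrite as R → β R' and R' → α R' | ε.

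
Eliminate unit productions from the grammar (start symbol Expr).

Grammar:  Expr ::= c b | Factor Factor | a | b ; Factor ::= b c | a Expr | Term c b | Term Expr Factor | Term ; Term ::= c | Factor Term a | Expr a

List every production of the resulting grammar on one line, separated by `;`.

Expr ::= c b | Factor Factor | a | b; Factor ::= c | Factor Term a | Expr a | b c | a Expr | Term c b | Term Expr Factor; Term ::= c | Factor Term a | Expr a

Unit pairs: Factor ⇒* {Term}.
Replace each nonterminal's rules with the union of the non-unit rules of every nonterminal it unit-derives.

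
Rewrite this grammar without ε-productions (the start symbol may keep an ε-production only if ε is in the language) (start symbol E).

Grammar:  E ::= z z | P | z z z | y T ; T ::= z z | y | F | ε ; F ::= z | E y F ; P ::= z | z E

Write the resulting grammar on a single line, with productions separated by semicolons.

The nullable symbols are {T}.
ε ∉ L(G), so no ε-production is kept.
Expand every rule over subsets of its nullable positions: E → y T gives y T | y.

E ::= z z | P | z z z | y T | y; T ::= z z | y | F; F ::= z | E y F; P ::= z | z E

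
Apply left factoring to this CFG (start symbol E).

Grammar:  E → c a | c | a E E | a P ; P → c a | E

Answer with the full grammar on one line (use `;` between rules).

E → c E' | a E''; P → c a | E; E' → a | epsilon; E'' → E E | P

E has alternatives sharing prefix 'c': factor to E → c E' with E' → a | ε.
E has alternatives sharing prefix 'a': factor to E → a E'' with E'' → E E | P.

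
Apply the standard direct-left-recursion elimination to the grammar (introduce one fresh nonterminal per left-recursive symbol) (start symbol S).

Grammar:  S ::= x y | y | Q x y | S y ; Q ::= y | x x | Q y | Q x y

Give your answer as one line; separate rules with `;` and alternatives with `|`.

S, Q are directly left-recursive.
For S: α = {y}, β = {x y, y, Q x y}. Rewrite as S → β S' and S' → α S' | ε.
For Q: α = {y, x y}, β = {y, x x}. Rewrite as Q → β Q' and Q' → α Q' | ε.

S ::= x y S' | y S' | Q x y S'; Q ::= y Q' | x x Q'; S' ::= y S' | ε; Q' ::= y Q' | x y Q' | ε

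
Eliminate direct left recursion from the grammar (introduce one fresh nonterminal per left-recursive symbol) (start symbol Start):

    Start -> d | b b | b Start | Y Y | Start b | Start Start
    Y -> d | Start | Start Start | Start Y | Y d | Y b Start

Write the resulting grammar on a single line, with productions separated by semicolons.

Start -> d Start1 | b b Start1 | b Start Start1 | Y Y Start1; Y -> d Y1 | Start Y1 | Start Start Y1 | Start Y Y1; Start1 -> b Start1 | Start Start1 | ε; Y1 -> d Y1 | b Start Y1 | ε

Start, Y are directly left-recursive.
For Start: α = {b, Start}, β = {d, b b, b Start, Y Y}. Rewrite as Start → β Start1 and Start1 → α Start1 | ε.
For Y: α = {d, b Start}, β = {d, Start, Start Start, Start Y}. Rewrite as Y → β Y1 and Y1 → α Y1 | ε.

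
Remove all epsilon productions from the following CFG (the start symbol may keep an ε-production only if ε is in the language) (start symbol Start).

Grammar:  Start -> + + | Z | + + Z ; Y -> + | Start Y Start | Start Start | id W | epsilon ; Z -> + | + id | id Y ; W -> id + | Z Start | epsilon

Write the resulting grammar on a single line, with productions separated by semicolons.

Start -> + + | Z | + + Z; Y -> + | Start Y Start | Start Start | id W | id; Z -> + | + id | id Y | id; W -> id + | Z Start

The nullable symbols are {W, Y}.
ε ∉ L(G), so no ε-production is kept.
Add the nullable-subset variants: Y → Start Y Start gives Start Y Start | Start Start. Y → id W gives id W | id. Z → id Y gives id Y | id.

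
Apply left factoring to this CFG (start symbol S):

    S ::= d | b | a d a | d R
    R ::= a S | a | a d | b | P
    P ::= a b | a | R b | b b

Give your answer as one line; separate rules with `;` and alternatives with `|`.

S has alternatives sharing prefix 'd': factor to S → d S' with S' → ε | R.
R has alternatives sharing prefix 'a': factor to R → a R' with R' → S | ε | d.
P has alternatives sharing prefix 'a': factor to P → a P' with P' → b | ε.

S ::= b | a d a | d S'; R ::= b | P | a R'; P ::= R b | b b | a P'; S' ::= epsilon | R; R' ::= S | epsilon | d; P' ::= b | epsilon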